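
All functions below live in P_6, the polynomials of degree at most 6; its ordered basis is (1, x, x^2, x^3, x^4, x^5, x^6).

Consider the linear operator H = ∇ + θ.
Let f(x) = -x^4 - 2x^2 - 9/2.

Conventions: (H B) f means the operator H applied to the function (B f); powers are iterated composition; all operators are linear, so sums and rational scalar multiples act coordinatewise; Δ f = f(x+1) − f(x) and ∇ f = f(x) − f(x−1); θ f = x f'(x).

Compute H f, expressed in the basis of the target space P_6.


the image equals g(x) = -4x^4 - 4x^3 + 2x^2 - 8x + 3

∇ f = -4x^3 + 6x^2 - 8x + 3
θ f = -4x^4 - 4x^2
(∇ + θ) f = -4x^4 - 4x^3 + 2x^2 - 8x + 3


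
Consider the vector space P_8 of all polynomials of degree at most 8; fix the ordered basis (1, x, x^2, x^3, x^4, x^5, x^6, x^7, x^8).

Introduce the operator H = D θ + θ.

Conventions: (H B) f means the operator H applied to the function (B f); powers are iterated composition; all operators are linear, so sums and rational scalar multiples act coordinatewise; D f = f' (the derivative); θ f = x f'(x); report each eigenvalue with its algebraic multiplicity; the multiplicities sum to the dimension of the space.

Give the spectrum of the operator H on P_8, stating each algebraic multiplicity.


λ = 0 (multiplicity 1), λ = 1 (multiplicity 1), λ = 2 (multiplicity 1), λ = 3 (multiplicity 1), λ = 4 (multiplicity 1), λ = 5 (multiplicity 1), λ = 6 (multiplicity 1), λ = 7 (multiplicity 1), λ = 8 (multiplicity 1)

image of 1: 0
image of x: x + 1
image of x^2: 2x^2 + 4x
image of x^3: 3x^3 + 9x^2
image of x^4: 4x^4 + 16x^3
image of x^5: 5x^5 + 25x^4
image of x^6: 6x^6 + 36x^5
image of x^7: 7x^7 + 49x^6
image of x^8: 8x^8 + 64x^7
the matrix is upper triangular; its diagonal is (0, 1, 2, 3, 4, 5, 6, 7, 8)
for a triangular matrix the eigenvalues are the diagonal entries, with algebraic multiplicity their repetition count


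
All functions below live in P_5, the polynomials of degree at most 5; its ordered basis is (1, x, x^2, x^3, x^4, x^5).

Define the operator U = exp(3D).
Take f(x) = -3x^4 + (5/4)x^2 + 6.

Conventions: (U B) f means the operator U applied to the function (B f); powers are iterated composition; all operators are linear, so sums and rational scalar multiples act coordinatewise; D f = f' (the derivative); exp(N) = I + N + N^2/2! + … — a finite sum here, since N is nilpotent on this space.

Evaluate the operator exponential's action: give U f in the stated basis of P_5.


the result is g(x) = -3x^4 - 36x^3 - (643/4)x^2 - (633/2)x - 903/4

order-1 term: -36x^3 + (15/2)x
order-2 term: -162x^2 + 45/4
order-3 term: -324x
order-4 term: -243
the series for exp(3D) f terminates at order 4
exp(3D) f = -3x^4 - 36x^3 - (643/4)x^2 - (633/2)x - 903/4


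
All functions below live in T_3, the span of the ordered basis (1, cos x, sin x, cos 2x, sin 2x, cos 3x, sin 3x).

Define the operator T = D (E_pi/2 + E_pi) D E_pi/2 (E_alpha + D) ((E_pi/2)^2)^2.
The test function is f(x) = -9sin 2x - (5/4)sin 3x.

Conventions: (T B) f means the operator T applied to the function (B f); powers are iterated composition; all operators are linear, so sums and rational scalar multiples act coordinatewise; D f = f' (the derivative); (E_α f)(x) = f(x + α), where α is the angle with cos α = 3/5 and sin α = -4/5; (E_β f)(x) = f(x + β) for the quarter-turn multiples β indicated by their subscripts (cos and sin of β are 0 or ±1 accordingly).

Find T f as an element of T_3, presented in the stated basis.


E_pi/2 f = 9sin 2x + (5/4)cos 3x
E_pi/2 E_pi/2 f = -9sin 2x + (5/4)sin 3x
E_pi/2 (E_pi/2)^2 f = 9sin 2x - (5/4)cos 3x
E_pi/2 E_pi/2 (E_pi/2)^2 f = -9sin 2x - (5/4)sin 3x
E_alpha ((E_pi/2)^2)^2 f = (216/25)cos 2x + (63/25)sin 2x + (11/25)cos 3x + (117/100)sin 3x
D ((E_pi/2)^2)^2 f = -18cos 2x - (15/4)cos 3x
(E_alpha + D) ((E_pi/2)^2)^2 f = -(234/25)cos 2x + (63/25)sin 2x - (331/100)cos 3x + (117/100)sin 3x
E_pi/2 (E_alpha + D) ((E_pi/2)^2)^2 f = (234/25)cos 2x - (63/25)sin 2x - (117/100)cos 3x - (331/100)sin 3x
D E_pi/2 (E_alpha + D) ((E_pi/2)^2)^2 f = -(126/25)cos 2x - (468/25)sin 2x - (993/100)cos 3x + (351/100)sin 3x
E_pi/2 (D E_pi/2 (E_alpha + D)) ((E_pi/2)^2)^2 f = (126/25)cos 2x + (468/25)sin 2x - (351/100)cos 3x - (993/100)sin 3x
E_pi (D E_pi/2 (E_alpha + D)) ((E_pi/2)^2)^2 f = -(126/25)cos 2x - (468/25)sin 2x + (993/100)cos 3x - (351/100)sin 3x
(E_pi/2 + E_pi) (D E_pi/2 (E_alpha + D)) ((E_pi/2)^2)^2 f = (321/50)cos 3x - (336/25)sin 3x
D ((E_pi/2 + E_pi) D E_pi/2 (E_alpha + D)) ((E_pi/2)^2)^2 f = -(1008/25)cos 3x - (963/50)sin 3x

the result is g(x) = -(1008/25)cos 3x - (963/50)sin 3x


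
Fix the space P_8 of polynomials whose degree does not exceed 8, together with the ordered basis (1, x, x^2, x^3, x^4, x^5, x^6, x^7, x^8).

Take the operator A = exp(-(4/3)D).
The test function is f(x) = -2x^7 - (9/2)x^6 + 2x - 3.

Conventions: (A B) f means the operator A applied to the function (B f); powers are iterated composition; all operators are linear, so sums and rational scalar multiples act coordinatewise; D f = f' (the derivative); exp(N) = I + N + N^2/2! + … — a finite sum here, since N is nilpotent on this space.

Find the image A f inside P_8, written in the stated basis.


g(x) = -2x^7 + (85/6)x^6 - (116/3)x^5 + (1240/27)x^4 - (640/81)x^3 - (2944/81)x^2 + (27058/729)x - 34921/2187

order-1 term: (56/3)x^6 + 36x^5 - 8/3
order-2 term: -(224/3)x^5 - 120x^4
order-3 term: (4480/27)x^4 + (640/3)x^3
order-4 term: -(17920/81)x^3 - (640/3)x^2
order-5 term: (14336/81)x^2 + (1024/9)x
order-6 term: -(57344/729)x - 2048/81
order-7 term: 32768/2187
the series for exp(-(4/3)D) f terminates at order 7
exp(-(4/3)D) f = -2x^7 + (85/6)x^6 - (116/3)x^5 + (1240/27)x^4 - (640/81)x^3 - (2944/81)x^2 + (27058/729)x - 34921/2187


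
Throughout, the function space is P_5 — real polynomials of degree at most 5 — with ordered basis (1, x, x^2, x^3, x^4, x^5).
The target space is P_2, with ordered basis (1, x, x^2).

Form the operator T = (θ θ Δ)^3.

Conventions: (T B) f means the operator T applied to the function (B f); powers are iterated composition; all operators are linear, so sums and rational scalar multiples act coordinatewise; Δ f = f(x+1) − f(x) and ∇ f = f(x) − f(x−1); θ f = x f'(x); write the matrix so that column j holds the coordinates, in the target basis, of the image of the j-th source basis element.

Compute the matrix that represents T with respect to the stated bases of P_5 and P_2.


the matrix is [[0, 0, 0, 0, 0, 0]; [0, 0, 0, 0, 864, 14640]; [0, 0, 0, 0, 0, 34560]] (rows listed top to bottom)

image of 1: 0
image of x: 0
image of x^2: 0
image of x^3: 0
image of x^4: 864x
image of x^5: 34560x^2 + 14640x
each image's coordinates form column j of the matrix


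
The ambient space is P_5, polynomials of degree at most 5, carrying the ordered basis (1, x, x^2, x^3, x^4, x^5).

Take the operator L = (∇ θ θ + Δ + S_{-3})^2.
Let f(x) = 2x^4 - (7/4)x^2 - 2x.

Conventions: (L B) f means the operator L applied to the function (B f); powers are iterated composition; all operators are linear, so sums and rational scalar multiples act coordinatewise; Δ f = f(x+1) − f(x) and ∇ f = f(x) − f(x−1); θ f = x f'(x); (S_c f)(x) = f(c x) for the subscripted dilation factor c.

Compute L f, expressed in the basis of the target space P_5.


θ f = 8x^4 - (7/2)x^2 - 2x
θ θ f = 32x^4 - 7x^2 - 2x
∇ θ θ f = 128x^3 - 192x^2 + 114x - 27
Δ f = 8x^3 + 12x^2 + (9/2)x - 7/4
S_{-3} f = 162x^4 - (63/4)x^2 + 6x
(∇ θ θ + Δ + S_{-3}) f = 162x^4 + 136x^3 - (783/4)x^2 + (249/2)x - 115/4
θ (∇ θ θ + Δ + S_{-3}) f = 648x^4 + 408x^3 - (783/2)x^2 + (249/2)x
θ θ (∇ θ θ + Δ + S_{-3}) f = 2592x^4 + 1224x^3 - 783x^2 + (249/2)x
∇ θ θ (∇ θ θ + Δ + S_{-3}) f = 10368x^3 - 11880x^2 + 5130x - 921/2
Δ (∇ θ θ + Δ + S_{-3}) f = 648x^3 + 1380x^2 + (1329/2)x + 907/4
S_{-3} (∇ θ θ + Δ + S_{-3}) f = 13122x^4 - 3672x^3 - (7047/4)x^2 - (747/2)x - 115/4
(∇ θ θ + Δ + S_{-3}) (∇ θ θ + Δ + S_{-3}) f = 13122x^4 + 7344x^3 - (49047/4)x^2 + 5421x - 525/2

the result is g(x) = 13122x^4 + 7344x^3 - (49047/4)x^2 + 5421x - 525/2


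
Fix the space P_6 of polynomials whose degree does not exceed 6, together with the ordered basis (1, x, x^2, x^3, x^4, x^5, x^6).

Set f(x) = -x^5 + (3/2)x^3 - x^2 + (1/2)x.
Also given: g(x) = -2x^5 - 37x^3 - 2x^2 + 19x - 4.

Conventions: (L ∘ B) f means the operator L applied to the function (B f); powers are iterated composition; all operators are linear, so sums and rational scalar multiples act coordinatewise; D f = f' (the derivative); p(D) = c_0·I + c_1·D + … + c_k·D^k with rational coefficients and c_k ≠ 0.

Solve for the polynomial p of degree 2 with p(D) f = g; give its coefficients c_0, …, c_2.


p(D) = 2·I + 2·D^2, i.e. c_0 = 2, c_1 = 0, c_2 = 2

D^0 f = -x^5 + (3/2)x^3 - x^2 + (1/2)x
D^1 f = -5x^4 + (9/2)x^2 - 2x + 1/2
D^2 f = -20x^3 + 9x - 2
matching coefficients of g against c_0 f + c_1 Df + … from the top degree down determines the c_i
solution: c_0 = 2, c_1 = 0, c_2 = 2


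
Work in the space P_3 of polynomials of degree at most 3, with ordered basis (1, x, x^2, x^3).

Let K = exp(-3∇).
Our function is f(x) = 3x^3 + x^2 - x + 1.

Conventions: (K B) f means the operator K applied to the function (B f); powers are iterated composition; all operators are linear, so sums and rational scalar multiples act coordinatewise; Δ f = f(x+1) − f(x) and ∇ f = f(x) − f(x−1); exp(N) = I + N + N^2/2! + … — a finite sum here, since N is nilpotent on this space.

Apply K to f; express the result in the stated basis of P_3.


g(x) = 3x^3 - 26x^2 + 101x - 155

order-1 term: -27x^2 + 21x - 3
order-2 term: 81x - 72
order-3 term: -81
the series for exp(-3∇) f terminates at order 3
exp(-3∇) f = 3x^3 - 26x^2 + 101x - 155


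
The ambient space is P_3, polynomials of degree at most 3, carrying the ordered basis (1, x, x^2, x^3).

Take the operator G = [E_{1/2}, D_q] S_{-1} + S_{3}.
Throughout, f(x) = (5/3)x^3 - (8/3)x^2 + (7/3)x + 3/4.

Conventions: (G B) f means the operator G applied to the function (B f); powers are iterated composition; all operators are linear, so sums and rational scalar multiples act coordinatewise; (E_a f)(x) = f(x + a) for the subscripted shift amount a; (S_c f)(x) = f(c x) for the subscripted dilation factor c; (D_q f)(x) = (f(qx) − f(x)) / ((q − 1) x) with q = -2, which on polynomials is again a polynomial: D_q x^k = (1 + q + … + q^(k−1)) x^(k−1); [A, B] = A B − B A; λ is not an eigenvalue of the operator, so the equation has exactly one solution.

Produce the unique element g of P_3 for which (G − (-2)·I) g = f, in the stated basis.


write g with unknown coordinates in the stated basis and equate coefficients in (G − (-2)·I) g = f
solving from the highest basis element down gives g = (5/87)x^3 - (8/33)x^2 + (451/870)x + 17/132
check: G g = (45/29)x^3 - (24/11)x^2 + (188/145)x + 65/132
so G g − (-2)·g = (5/3)x^3 - (8/3)x^2 + (7/3)x + 3/4 = f ✓

the result is g(x) = (5/87)x^3 - (8/33)x^2 + (451/870)x + 17/132


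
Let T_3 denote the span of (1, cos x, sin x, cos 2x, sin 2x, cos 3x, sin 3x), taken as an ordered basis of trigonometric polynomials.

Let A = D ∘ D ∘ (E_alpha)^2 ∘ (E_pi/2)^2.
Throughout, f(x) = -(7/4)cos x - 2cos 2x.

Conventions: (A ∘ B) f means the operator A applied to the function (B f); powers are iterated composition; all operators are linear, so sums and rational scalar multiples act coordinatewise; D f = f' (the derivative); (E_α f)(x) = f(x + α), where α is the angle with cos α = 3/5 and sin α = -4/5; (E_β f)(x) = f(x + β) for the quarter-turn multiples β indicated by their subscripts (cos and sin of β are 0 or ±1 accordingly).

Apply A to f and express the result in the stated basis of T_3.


E_pi/2 f = (7/4)sin x + 2cos 2x
E_pi/2 E_pi/2 f = (7/4)cos x - 2cos 2x
E_alpha (E_pi/2)^2 f = (21/20)cos x + (7/5)sin x + (14/25)cos 2x - (48/25)sin 2x
E_alpha E_alpha (E_pi/2)^2 f = -(49/100)cos x + (42/25)sin x + (1054/625)cos 2x + (672/625)sin 2x
D (E_alpha)^2 (E_pi/2)^2 f = (42/25)cos x + (49/100)sin x + (1344/625)cos 2x - (2108/625)sin 2x
D D (E_alpha)^2 (E_pi/2)^2 f = (49/100)cos x - (42/25)sin x - (4216/625)cos 2x - (2688/625)sin 2x

g(x) = (49/100)cos x - (42/25)sin x - (4216/625)cos 2x - (2688/625)sin 2x


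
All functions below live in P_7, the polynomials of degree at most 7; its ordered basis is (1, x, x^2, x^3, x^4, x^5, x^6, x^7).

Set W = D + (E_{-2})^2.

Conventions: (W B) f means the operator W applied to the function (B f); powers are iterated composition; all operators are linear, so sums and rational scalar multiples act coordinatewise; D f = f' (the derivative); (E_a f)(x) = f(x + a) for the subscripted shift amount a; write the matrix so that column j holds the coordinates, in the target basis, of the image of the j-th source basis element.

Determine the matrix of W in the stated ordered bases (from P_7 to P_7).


image of 1: 1
image of x: x - 3
image of x^2: x^2 - 6x + 16
image of x^3: x^3 - 9x^2 + 48x - 64
image of x^4: x^4 - 12x^3 + 96x^2 - 256x + 256
image of x^5: x^5 - 15x^4 + 160x^3 - 640x^2 + 1280x - 1024
image of x^6: x^6 - 18x^5 + 240x^4 - 1280x^3 + 3840x^2 - 6144x + 4096
image of x^7: x^7 - 21x^6 + 336x^5 - 2240x^4 + 8960x^3 - 21504x^2 + 28672x - 16384
each image's coordinates form column j of the matrix

the matrix is [[1, -3, 16, -64, 256, -1024, 4096, -16384]; [0, 1, -6, 48, -256, 1280, -6144, 28672]; [0, 0, 1, -9, 96, -640, 3840, -21504]; [0, 0, 0, 1, -12, 160, -1280, 8960]; [0, 0, 0, 0, 1, -15, 240, -2240]; [0, 0, 0, 0, 0, 1, -18, 336]; [0, 0, 0, 0, 0, 0, 1, -21]; [0, 0, 0, 0, 0, 0, 0, 1]] (rows listed top to bottom)


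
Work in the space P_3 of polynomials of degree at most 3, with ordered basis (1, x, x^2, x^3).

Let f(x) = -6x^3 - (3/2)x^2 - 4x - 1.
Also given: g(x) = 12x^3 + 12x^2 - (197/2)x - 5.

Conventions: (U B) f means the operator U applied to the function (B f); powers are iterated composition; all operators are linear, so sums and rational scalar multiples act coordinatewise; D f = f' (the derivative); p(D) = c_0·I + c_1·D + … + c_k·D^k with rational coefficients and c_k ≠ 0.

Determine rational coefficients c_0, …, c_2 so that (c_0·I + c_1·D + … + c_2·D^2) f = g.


c_0 = -2, c_1 = -1/2, c_2 = 3

D^0 f = -6x^3 - (3/2)x^2 - 4x - 1
D^1 f = -18x^2 - 3x - 4
D^2 f = -36x - 3
matching coefficients of g against c_0 f + c_1 Df + … from the top degree down determines the c_i
solution: c_0 = -2, c_1 = -1/2, c_2 = 3


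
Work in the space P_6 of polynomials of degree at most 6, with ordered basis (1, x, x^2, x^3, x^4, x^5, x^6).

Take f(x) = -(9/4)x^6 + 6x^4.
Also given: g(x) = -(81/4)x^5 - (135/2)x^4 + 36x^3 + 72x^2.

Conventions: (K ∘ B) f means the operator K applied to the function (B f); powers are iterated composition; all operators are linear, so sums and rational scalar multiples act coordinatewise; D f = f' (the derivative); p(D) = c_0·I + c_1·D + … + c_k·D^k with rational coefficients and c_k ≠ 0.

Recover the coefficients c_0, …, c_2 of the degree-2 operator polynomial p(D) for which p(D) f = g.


D^0 f = -(9/4)x^6 + 6x^4
D^1 f = -(27/2)x^5 + 24x^3
D^2 f = -(135/2)x^4 + 72x^2
matching coefficients of g against c_0 f + c_1 Df + … from the top degree down determines the c_i
solution: c_0 = 0, c_1 = 3/2, c_2 = 1

p(D) = (3/2)·D + D^2, i.e. c_0 = 0, c_1 = 3/2, c_2 = 1


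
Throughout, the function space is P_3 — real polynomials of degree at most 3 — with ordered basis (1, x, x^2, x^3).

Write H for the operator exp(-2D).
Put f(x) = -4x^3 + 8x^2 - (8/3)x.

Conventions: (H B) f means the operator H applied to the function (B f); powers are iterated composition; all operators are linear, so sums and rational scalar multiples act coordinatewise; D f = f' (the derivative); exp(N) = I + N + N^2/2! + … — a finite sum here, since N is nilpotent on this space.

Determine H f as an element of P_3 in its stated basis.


the image equals g(x) = -4x^3 + 32x^2 - (248/3)x + 208/3

order-1 term: 24x^2 - 32x + 16/3
order-2 term: -48x + 32
order-3 term: 32
the series for exp(-2D) f terminates at order 3
exp(-2D) f = -4x^3 + 32x^2 - (248/3)x + 208/3


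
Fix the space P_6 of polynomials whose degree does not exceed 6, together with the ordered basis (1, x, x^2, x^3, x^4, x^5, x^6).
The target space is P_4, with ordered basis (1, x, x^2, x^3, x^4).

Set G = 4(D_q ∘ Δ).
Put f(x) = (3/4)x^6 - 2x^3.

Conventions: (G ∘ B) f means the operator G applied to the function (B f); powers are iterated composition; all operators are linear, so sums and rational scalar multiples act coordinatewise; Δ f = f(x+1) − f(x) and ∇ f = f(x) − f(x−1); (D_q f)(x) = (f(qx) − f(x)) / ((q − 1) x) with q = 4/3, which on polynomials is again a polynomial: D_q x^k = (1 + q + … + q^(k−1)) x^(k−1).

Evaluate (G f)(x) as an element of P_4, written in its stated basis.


Δ f = (9/2)x^5 + (45/4)x^4 + 15x^3 + (21/4)x^2 - (3/2)x - 5/4
D_q Δ f = (781/18)x^4 + (875/12)x^3 + (185/3)x^2 + (49/4)x - 3/2
(4(D_q ∘ Δ)) f = (1562/9)x^4 + (875/3)x^3 + (740/3)x^2 + 49x - 6

g(x) = (1562/9)x^4 + (875/3)x^3 + (740/3)x^2 + 49x - 6


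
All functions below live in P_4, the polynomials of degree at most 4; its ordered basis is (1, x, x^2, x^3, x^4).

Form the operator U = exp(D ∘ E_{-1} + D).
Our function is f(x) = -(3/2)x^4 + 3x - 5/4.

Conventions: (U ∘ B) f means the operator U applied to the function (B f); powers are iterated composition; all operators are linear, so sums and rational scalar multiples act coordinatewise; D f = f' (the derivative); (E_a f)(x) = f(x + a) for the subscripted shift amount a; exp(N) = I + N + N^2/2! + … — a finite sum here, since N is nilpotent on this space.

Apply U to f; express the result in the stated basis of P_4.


the result is g(x) = -(3/2)x^4 - 12x^3 - 18x^2 + 9x + 19/4

order-1 term: -12x^3 + 18x^2 - 18x + 12
order-2 term: -36x^2 + 72x - 54
order-3 term: -48x + 72
order-4 term: -24
the series for exp(D ∘ E_{-1} + D) f terminates at order 4
exp(D ∘ E_{-1} + D) f = -(3/2)x^4 - 12x^3 - 18x^2 + 9x + 19/4


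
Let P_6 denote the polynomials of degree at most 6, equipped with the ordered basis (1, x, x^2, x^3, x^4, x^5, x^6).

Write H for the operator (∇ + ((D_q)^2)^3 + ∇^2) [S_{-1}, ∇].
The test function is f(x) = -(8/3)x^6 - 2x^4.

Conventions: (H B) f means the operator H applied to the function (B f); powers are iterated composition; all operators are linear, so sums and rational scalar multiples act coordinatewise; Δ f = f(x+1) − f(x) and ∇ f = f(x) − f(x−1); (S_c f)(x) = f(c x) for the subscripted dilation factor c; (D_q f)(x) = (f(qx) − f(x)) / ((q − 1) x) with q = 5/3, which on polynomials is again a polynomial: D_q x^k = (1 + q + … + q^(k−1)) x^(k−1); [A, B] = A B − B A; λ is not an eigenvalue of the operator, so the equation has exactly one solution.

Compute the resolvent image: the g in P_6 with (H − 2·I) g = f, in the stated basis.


write g with unknown coordinates in the stated basis and equate coefficients in (H − 2·I) g = f
solving from the highest basis element down gives g = (4/3)x^6 - 39x^4 - 80x^3 + 788x^2 - 612x - 6248/3
check: H g = -80x^4 - 160x^3 + 1576x^2 - 1224x - 12496/3
so H g − 2·g = -(8/3)x^6 - 2x^4 = f ✓

the image equals g(x) = (4/3)x^6 - 39x^4 - 80x^3 + 788x^2 - 612x - 6248/3


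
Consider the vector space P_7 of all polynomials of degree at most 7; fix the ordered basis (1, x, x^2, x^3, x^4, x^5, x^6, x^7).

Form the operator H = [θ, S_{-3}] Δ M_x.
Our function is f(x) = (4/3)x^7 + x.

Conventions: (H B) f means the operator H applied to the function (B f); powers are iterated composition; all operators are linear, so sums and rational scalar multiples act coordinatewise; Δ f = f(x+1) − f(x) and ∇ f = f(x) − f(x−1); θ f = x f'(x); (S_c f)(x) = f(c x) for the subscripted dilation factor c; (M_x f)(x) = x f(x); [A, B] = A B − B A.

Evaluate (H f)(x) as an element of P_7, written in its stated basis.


M_x f = (4/3)x^8 + x^2
Δ M_x f = (32/3)x^7 + (112/3)x^6 + (224/3)x^5 + (280/3)x^4 + (224/3)x^3 + (112/3)x^2 + (38/3)x + 7/3
S_{-3} Δ M_x f = -23328x^7 + 27216x^6 - 18144x^5 + 7560x^4 - 2016x^3 + 336x^2 - 38x + 7/3
θ S_{-3} Δ M_x f = -163296x^7 + 163296x^6 - 90720x^5 + 30240x^4 - 6048x^3 + 672x^2 - 38x
θ Δ M_x f = (224/3)x^7 + 224x^6 + (1120/3)x^5 + (1120/3)x^4 + 224x^3 + (224/3)x^2 + (38/3)x
S_{-3} θ Δ M_x f = -163296x^7 + 163296x^6 - 90720x^5 + 30240x^4 - 6048x^3 + 672x^2 - 38x
[θ, S_{-3}] Δ M_x f = 0

the image equals g(x) = 0


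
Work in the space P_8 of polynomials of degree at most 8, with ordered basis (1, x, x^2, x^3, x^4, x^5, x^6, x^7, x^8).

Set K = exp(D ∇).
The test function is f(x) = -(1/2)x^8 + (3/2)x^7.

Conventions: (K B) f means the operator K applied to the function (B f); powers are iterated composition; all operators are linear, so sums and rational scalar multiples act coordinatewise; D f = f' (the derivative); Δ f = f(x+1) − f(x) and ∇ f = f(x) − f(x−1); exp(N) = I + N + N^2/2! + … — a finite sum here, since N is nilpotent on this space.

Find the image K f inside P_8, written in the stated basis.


the result is g(x) = -(1/2)x^8 + (3/2)x^7 - 28x^6 + 147x^5 - (1435/2)x^4 + 2660x^3 - (13503/2)x^2 + 11116x - 17515/2

order-1 term: -28x^6 + 147x^5 - (595/2)x^4 + 350x^3 - (483/2)x^2 + 91x - 29/2
order-2 term: -420x^4 + 2310x^3 - 4830x^2 + 4725x - 1813
order-3 term: -1680x^2 + 6300x - 6090
order-4 term: -840
the series for exp(D ∇) f terminates at order 4
exp(D ∇) f = -(1/2)x^8 + (3/2)x^7 - 28x^6 + 147x^5 - (1435/2)x^4 + 2660x^3 - (13503/2)x^2 + 11116x - 17515/2


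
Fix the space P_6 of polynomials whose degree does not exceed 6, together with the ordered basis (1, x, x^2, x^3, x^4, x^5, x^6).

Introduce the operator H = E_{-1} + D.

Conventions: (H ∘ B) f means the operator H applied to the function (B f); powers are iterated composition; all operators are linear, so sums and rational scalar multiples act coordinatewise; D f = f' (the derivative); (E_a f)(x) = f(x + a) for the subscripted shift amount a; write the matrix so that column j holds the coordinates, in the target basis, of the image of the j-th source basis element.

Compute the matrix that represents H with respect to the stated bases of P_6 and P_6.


image of 1: 1
image of x: x
image of x^2: x^2 + 1
image of x^3: x^3 + 3x - 1
image of x^4: x^4 + 6x^2 - 4x + 1
image of x^5: x^5 + 10x^3 - 10x^2 + 5x - 1
image of x^6: x^6 + 15x^4 - 20x^3 + 15x^2 - 6x + 1
each image's coordinates form column j of the matrix

the matrix is [[1, 0, 1, -1, 1, -1, 1]; [0, 1, 0, 3, -4, 5, -6]; [0, 0, 1, 0, 6, -10, 15]; [0, 0, 0, 1, 0, 10, -20]; [0, 0, 0, 0, 1, 0, 15]; [0, 0, 0, 0, 0, 1, 0]; [0, 0, 0, 0, 0, 0, 1]] (rows listed top to bottom)


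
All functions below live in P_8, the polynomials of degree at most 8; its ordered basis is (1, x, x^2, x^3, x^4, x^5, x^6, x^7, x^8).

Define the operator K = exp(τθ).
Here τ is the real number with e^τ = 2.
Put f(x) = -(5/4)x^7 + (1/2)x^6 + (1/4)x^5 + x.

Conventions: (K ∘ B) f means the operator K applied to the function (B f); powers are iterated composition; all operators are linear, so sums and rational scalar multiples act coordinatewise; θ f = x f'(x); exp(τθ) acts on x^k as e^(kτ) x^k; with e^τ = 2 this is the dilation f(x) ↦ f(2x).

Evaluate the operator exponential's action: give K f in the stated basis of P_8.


exp(τθ) x^k = e^(kτ) x^k; with e^τ = 2 this sends x^k to 2^k x^k
x ↦ 2 x
x^5 ↦ 32 x^5
x^6 ↦ 64 x^6
x^7 ↦ 128 x^7
applying this coordinatewise to f: exp(τθ) f = -160x^7 + 32x^6 + 8x^5 + 2x

the result is g(x) = -160x^7 + 32x^6 + 8x^5 + 2x


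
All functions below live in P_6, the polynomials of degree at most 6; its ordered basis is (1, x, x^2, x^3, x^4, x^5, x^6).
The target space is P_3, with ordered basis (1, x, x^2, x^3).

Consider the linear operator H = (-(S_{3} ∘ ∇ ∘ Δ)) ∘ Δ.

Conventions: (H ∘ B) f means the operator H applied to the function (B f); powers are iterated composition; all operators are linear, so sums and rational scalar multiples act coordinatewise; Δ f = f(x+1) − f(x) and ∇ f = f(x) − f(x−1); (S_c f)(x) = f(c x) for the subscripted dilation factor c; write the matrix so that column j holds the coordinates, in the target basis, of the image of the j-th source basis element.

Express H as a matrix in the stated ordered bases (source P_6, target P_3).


the matrix is [[0, 0, 0, -6, -12, -30, -60]; [0, 0, 0, 0, -72, -180, -540]; [0, 0, 0, 0, 0, -540, -1620]; [0, 0, 0, 0, 0, 0, -3240]] (rows listed top to bottom)

image of 1: 0
image of x: 0
image of x^2: 0
image of x^3: -6
image of x^4: -72x - 12
image of x^5: -540x^2 - 180x - 30
image of x^6: -3240x^3 - 1620x^2 - 540x - 60
each image's coordinates form column j of the matrix


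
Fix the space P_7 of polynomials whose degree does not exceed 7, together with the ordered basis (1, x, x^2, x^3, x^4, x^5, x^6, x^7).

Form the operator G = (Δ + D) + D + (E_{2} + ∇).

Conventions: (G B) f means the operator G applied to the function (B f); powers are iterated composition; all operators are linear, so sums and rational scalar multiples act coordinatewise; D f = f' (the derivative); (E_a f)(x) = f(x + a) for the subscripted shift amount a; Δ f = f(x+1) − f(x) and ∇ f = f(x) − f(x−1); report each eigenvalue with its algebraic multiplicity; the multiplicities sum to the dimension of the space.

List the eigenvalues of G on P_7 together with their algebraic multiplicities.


image of 1: 1
image of x: x + 6
image of x^2: x^2 + 12x + 4
image of x^3: x^3 + 18x^2 + 12x + 10
image of x^4: x^4 + 24x^3 + 24x^2 + 40x + 16
image of x^5: x^5 + 30x^4 + 40x^3 + 100x^2 + 80x + 34
image of x^6: x^6 + 36x^5 + 60x^4 + 200x^3 + 240x^2 + 204x + 64
image of x^7: x^7 + 42x^6 + 84x^5 + 350x^4 + 560x^3 + 714x^2 + 448x + 130
the matrix is upper triangular; its diagonal is (1, 1, 1, 1, 1, 1, 1, 1)
for a triangular matrix the eigenvalues are the diagonal entries, with algebraic multiplicity their repetition count

λ = 1 (multiplicity 8)


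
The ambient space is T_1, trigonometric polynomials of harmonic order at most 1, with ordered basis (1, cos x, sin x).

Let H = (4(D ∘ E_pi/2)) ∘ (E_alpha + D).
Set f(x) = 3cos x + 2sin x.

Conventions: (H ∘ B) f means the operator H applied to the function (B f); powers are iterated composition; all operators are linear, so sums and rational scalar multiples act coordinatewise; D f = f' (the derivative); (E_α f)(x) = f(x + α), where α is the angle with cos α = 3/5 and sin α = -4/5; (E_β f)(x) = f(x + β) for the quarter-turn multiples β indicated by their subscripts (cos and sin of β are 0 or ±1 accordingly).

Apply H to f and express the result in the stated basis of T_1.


the result is g(x) = -(44/5)cos x - (12/5)sin x

E_alpha f = (1/5)cos x + (18/5)sin x
D f = 2cos x - 3sin x
(E_alpha + D) f = (11/5)cos x + (3/5)sin x
E_pi/2 (E_alpha + D) f = (3/5)cos x - (11/5)sin x
D E_pi/2 (E_alpha + D) f = -(11/5)cos x - (3/5)sin x
(4(D ∘ E_pi/2)) (E_alpha + D) f = -(44/5)cos x - (12/5)sin x


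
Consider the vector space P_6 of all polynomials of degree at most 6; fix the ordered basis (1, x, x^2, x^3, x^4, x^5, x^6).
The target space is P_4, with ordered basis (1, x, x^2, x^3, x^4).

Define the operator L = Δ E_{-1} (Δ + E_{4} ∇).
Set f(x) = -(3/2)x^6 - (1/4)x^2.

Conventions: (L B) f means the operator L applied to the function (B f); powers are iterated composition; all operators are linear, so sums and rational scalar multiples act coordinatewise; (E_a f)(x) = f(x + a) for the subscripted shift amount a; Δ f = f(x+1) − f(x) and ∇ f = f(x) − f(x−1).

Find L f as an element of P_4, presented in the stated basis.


g(x) = -90x^4 - 540x^3 - 2520x^2 - 5130x - 4057

Δ f = -9x^5 - (45/2)x^4 - 30x^3 - (45/2)x^2 - (19/2)x - 7/4
∇ f = -9x^5 + (45/2)x^4 - 30x^3 + (45/2)x^2 - (19/2)x + 7/4
E_{4} ∇ f = -9x^5 - (315/2)x^4 - 1110x^3 - (7875/2)x^2 - (14059/2)x - 20209/4
(Δ + E_{4} ∇) f = -18x^5 - 180x^4 - 1140x^3 - 3960x^2 - 7039x - 5054
E_{-1} (Δ + E_{4} ∇) f = -18x^5 - 90x^4 - 600x^3 - 1440x^2 - 1909x - 997
Δ E_{-1} (Δ + E_{4} ∇) f = -90x^4 - 540x^3 - 2520x^2 - 5130x - 4057


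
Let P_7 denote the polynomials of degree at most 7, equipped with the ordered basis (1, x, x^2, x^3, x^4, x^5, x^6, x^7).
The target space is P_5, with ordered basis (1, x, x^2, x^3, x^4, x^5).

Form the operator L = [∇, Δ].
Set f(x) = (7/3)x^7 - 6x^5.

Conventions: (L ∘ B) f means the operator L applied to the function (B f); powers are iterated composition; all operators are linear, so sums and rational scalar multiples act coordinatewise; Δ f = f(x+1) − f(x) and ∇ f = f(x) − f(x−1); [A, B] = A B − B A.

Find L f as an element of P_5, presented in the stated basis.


Δ f = (49/3)x^6 + 49x^5 + (155/3)x^4 + (65/3)x^3 - 11x^2 - (41/3)x - 11/3
∇ Δ f = 98x^5 + (130/3)x^3 - (82/3)x
∇ f = (49/3)x^6 - 49x^5 + (155/3)x^4 - (65/3)x^3 - 11x^2 + (41/3)x - 11/3
Δ ∇ f = 98x^5 + (130/3)x^3 - (82/3)x
[∇, Δ] f = 0

g(x) = 0


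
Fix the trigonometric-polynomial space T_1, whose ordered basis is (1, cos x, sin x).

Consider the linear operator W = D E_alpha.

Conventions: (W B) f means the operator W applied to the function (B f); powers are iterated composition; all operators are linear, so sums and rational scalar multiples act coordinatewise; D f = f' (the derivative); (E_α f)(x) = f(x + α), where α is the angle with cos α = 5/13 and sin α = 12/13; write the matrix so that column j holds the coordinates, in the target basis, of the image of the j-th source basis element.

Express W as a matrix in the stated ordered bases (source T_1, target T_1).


the matrix is [[0, 0, 0]; [0, -12/13, 5/13]; [0, -5/13, -12/13]] (rows listed top to bottom)

image of 1: 0
image of cos x: -(12/13)cos x - (5/13)sin x
image of sin x: (5/13)cos x - (12/13)sin x
each image's coordinates form column j of the matrix


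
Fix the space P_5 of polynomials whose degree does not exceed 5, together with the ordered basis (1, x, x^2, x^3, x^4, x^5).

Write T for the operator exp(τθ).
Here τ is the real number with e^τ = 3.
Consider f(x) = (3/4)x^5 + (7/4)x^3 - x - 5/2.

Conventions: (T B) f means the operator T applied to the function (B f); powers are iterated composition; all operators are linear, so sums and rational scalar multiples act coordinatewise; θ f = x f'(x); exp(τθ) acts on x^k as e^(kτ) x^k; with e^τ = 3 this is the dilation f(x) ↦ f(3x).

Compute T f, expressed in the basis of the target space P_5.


the result is g(x) = (729/4)x^5 + (189/4)x^3 - 3x - 5/2

exp(τθ) x^k = e^(kτ) x^k; with e^τ = 3 this sends x^k to 3^k x^k
x ↦ 3 x
x^3 ↦ 27 x^3
x^5 ↦ 243 x^5
applying this coordinatewise to f: exp(τθ) f = (729/4)x^5 + (189/4)x^3 - 3x - 5/2


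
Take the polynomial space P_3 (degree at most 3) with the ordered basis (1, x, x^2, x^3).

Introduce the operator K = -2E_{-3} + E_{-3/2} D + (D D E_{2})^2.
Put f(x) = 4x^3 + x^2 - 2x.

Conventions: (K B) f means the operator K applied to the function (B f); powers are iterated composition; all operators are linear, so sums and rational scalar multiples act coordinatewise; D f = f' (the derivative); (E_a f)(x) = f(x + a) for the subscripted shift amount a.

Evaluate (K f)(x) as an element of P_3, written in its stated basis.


E_{-3} f = 4x^3 - 35x^2 + 100x - 93
(-2E_{-3}) f = -8x^3 + 70x^2 - 200x + 186
D f = 12x^2 + 2x - 2
E_{-3/2} D f = 12x^2 - 34x + 22
E_{2} f = 4x^3 + 25x^2 + 50x + 32
D E_{2} f = 12x^2 + 50x + 50
D D E_{2} f = 24x + 50
E_{2} (D D E_{2}) f = 24x + 98
D E_{2} (D D E_{2}) f = 24
D D E_{2} (D D E_{2}) f = 0
(-2E_{-3} + E_{-3/2} D + (D D E_{2})^2) f = -8x^3 + 82x^2 - 234x + 208

the result is g(x) = -8x^3 + 82x^2 - 234x + 208


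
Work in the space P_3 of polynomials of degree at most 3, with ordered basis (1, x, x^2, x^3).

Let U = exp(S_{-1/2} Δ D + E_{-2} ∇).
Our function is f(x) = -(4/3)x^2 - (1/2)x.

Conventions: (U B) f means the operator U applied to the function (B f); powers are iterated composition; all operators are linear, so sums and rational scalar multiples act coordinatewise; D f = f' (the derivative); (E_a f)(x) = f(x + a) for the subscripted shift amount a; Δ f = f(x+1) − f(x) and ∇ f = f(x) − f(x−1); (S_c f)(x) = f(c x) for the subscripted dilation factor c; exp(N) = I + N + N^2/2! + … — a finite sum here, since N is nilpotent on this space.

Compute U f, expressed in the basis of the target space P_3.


order-1 term: -(8/3)x + 7/2
order-2 term: -4/3
the series for exp(S_{-1/2} Δ D + E_{-2} ∇) f terminates at order 2
exp(S_{-1/2} Δ D + E_{-2} ∇) f = -(4/3)x^2 - (19/6)x + 13/6

the result is g(x) = -(4/3)x^2 - (19/6)x + 13/6


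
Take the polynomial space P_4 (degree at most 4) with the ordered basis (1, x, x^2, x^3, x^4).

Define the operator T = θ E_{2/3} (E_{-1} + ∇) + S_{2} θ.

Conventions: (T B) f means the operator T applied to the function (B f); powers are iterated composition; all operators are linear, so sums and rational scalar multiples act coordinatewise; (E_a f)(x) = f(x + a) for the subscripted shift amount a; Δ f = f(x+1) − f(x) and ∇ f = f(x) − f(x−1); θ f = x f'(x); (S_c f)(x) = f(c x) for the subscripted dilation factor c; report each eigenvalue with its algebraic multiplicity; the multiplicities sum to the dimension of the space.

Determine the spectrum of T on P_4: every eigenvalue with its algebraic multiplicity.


image of 1: 0
image of x: 3x
image of x^2: 10x^2 + (4/3)x
image of x^3: 27x^3 + 4x^2 + (4/3)x
image of x^4: 68x^4 + 8x^3 + (16/3)x^2 + (32/27)x
the matrix is upper triangular; its diagonal is (0, 3, 10, 27, 68)
for a triangular matrix the eigenvalues are the diagonal entries, with algebraic multiplicity their repetition count

λ = 0 (multiplicity 1), λ = 3 (multiplicity 1), λ = 10 (multiplicity 1), λ = 27 (multiplicity 1), λ = 68 (multiplicity 1)


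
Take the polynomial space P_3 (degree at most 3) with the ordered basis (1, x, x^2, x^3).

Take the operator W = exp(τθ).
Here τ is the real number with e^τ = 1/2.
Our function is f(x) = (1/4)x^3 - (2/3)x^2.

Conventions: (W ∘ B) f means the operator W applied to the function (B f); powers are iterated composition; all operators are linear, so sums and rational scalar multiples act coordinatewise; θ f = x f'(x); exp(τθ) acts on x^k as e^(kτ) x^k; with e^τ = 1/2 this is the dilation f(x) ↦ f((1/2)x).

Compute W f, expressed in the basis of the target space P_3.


exp(τθ) x^k = e^(kτ) x^k; with e^τ = 1/2 this sends x^k to (1/2)^k x^k
x^2 ↦ 1/4 x^2
x^3 ↦ 1/8 x^3
applying this coordinatewise to f: exp(τθ) f = (1/32)x^3 - (1/6)x^2

the image equals g(x) = (1/32)x^3 - (1/6)x^2


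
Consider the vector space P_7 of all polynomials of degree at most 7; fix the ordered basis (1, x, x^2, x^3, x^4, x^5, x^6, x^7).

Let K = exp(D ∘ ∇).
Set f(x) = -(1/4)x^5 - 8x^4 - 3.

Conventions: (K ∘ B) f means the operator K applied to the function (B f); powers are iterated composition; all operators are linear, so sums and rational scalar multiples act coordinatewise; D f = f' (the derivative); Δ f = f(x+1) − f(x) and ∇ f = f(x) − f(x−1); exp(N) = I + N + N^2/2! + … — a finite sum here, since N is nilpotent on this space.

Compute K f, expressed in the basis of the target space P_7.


order-1 term: -5x^3 - (177/2)x^2 + 91x - 123/4
order-2 term: -15x - 81
the series for exp(D ∘ ∇) f terminates at order 2
exp(D ∘ ∇) f = -(1/4)x^5 - 8x^4 - 5x^3 - (177/2)x^2 + 76x - 459/4

the image equals g(x) = -(1/4)x^5 - 8x^4 - 5x^3 - (177/2)x^2 + 76x - 459/4


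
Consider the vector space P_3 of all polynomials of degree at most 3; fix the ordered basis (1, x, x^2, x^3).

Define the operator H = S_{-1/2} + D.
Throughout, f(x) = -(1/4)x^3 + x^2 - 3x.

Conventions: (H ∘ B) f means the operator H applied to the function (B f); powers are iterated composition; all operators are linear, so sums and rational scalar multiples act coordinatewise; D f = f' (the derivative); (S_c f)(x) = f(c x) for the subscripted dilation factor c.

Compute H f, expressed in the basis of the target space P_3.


S_{-1/2} f = (1/32)x^3 + (1/4)x^2 + (3/2)x
D f = -(3/4)x^2 + 2x - 3
(S_{-1/2} + D) f = (1/32)x^3 - (1/2)x^2 + (7/2)x - 3

g(x) = (1/32)x^3 - (1/2)x^2 + (7/2)x - 3


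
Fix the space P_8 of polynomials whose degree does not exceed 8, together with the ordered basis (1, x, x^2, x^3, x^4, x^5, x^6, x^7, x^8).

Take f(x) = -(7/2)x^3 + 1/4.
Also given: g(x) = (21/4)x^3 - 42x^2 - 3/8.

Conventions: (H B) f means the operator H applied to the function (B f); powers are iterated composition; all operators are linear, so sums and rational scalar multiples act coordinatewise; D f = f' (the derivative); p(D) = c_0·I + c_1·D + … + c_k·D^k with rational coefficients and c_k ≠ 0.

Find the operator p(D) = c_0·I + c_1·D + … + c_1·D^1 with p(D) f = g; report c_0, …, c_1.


D^0 f = -(7/2)x^3 + 1/4
D^1 f = -(21/2)x^2
matching coefficients of g against c_0 f + c_1 Df + … from the top degree down determines the c_i
solution: c_0 = -3/2, c_1 = 4

c_0 = -3/2, c_1 = 4


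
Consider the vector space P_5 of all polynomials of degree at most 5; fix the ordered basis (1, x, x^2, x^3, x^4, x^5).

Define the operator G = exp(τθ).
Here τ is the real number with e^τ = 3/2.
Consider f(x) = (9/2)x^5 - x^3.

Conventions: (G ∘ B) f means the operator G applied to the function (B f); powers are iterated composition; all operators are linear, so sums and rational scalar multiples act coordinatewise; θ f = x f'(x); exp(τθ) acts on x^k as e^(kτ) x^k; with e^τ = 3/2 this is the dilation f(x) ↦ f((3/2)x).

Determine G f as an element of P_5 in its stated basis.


g(x) = (2187/64)x^5 - (27/8)x^3

exp(τθ) x^k = e^(kτ) x^k; with e^τ = 3/2 this sends x^k to (3/2)^k x^k
x^3 ↦ 27/8 x^3
x^5 ↦ 243/32 x^5
applying this coordinatewise to f: exp(τθ) f = (2187/64)x^5 - (27/8)x^3


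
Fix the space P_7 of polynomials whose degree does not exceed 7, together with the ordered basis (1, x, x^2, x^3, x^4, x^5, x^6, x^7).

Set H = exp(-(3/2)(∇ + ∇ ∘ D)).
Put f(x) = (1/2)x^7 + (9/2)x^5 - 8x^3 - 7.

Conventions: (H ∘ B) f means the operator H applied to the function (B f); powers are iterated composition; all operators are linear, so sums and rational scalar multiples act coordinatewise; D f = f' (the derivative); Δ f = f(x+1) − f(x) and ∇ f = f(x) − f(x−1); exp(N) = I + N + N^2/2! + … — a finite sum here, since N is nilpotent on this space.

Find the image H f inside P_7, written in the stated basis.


order-1 term: -(21/4)x^6 - (63/4)x^5 + (75/4)x^4 - (585/4)x^3 + 234x^2 - (183/2)x + 15/2
order-2 term: (189/8)x^5 + (945/8)x^4 - (765/8)x^3 + (1485/8)x^2 + (693/4)x - 396
order-3 term: -(945/16)x^4 - (2835/8)x^3 + (405/16)x^2 + (2025/8)x - 405
order-4 term: (2835/32)x^3 + (8505/16)x^2 + (405/2)x - 1215/4
order-5 term: -(5103/64)x^2 - (25515/64)x - 2673/16
order-6 term: (5103/128)x + 15309/128
order-7 term: -2187/256
the series for exp(-(3/2)(∇ + ∇ ∘ D)) f terminates at order 7
exp(-(3/2)(∇ + ∇ ∘ D)) f = (1/2)x^7 - (21/4)x^6 + (99/8)x^5 + (1245/16)x^4 - (16501/32)x^3 + (57393/64)x^2 + (22857/128)x - 297025/256

the result is g(x) = (1/2)x^7 - (21/4)x^6 + (99/8)x^5 + (1245/16)x^4 - (16501/32)x^3 + (57393/64)x^2 + (22857/128)x - 297025/256


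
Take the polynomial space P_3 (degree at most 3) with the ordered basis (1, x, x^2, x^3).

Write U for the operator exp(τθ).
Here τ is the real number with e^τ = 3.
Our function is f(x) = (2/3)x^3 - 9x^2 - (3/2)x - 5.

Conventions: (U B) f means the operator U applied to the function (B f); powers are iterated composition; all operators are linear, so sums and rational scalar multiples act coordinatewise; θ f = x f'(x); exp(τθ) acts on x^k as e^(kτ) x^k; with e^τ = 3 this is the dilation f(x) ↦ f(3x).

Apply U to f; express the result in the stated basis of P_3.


the image equals g(x) = 18x^3 - 81x^2 - (9/2)x - 5

exp(τθ) x^k = e^(kτ) x^k; with e^τ = 3 this sends x^k to 3^k x^k
x ↦ 3 x
x^2 ↦ 9 x^2
x^3 ↦ 27 x^3
applying this coordinatewise to f: exp(τθ) f = 18x^3 - 81x^2 - (9/2)x - 5


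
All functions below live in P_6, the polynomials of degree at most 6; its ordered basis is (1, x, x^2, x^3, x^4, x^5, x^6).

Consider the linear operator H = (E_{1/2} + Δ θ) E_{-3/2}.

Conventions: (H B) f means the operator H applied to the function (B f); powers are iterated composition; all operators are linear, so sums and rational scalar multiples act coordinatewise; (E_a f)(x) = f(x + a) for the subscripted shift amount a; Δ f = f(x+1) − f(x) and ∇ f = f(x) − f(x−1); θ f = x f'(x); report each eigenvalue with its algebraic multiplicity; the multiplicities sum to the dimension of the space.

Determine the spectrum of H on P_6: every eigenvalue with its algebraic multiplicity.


image of 1: 1
image of x: x
image of x^2: x^2 + 2x
image of x^3: x^3 + 6x^2 - 6x - 1/4
image of x^4: x^4 + 12x^3 - 24x^2 + 12x + 1/2
image of x^5: x^5 + 20x^4 - 60x^3 + (125/2)x^2 - (45/2)x - 11/16
image of x^6: x^6 + 30x^5 - 120x^4 + 190x^3 - (285/2)x^2 + (165/4)x + 13/16
the matrix is upper triangular; its diagonal is (1, 1, 1, 1, 1, 1, 1)
for a triangular matrix the eigenvalues are the diagonal entries, with algebraic multiplicity their repetition count

λ = 1 (multiplicity 7)
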